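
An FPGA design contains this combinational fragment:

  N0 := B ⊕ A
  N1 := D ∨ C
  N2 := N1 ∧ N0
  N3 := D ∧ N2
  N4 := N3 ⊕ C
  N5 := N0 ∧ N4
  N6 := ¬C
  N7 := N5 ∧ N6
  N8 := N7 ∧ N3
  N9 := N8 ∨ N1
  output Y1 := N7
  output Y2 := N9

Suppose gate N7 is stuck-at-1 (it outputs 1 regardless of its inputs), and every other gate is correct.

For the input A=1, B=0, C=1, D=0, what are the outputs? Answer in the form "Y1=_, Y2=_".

Y1=1, Y2=1

Propagate with N7 forced: N0=1, N1=1, N2=1, N3=0, N4=1, N5=1, N6=0, N7=1 [stuck-at-1], N8=0, N9=1.
So the outputs are Y1=1, Y2=1. (Without the fault they would be Y1=0, Y2=1.)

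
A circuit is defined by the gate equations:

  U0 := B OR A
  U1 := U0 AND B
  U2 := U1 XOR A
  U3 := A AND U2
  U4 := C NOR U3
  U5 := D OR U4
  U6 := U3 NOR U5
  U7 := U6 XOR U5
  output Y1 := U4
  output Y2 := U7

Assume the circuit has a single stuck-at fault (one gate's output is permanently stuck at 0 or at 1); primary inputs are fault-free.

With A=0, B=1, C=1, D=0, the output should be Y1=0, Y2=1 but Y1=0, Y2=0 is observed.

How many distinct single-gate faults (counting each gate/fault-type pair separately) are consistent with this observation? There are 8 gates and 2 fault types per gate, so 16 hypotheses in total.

3

Fault-free: U0=1, U1=1, U2=1, U3=0, U4=0, U5=0, U6=1, U7=1 → Y1=0, Y2=1. Observed Y1=0, Y2=0.
  U0: none of the 2 fault types match ✗
  U1: none of the 2 fault types match ✗
  U2: none of the 2 fault types match ✗
  U3: stuck-at-1 ✓; others ✗
  U4: none of the 2 fault types match ✗
  U5: none of the 2 fault types match ✗
  U6: stuck-at-0 ✓; others ✗
  U7: stuck-at-0 ✓; others ✗
Consistent faults: {U3 stuck-at-1, U6 stuck-at-0, U7 stuck-at-0} — 3 in all.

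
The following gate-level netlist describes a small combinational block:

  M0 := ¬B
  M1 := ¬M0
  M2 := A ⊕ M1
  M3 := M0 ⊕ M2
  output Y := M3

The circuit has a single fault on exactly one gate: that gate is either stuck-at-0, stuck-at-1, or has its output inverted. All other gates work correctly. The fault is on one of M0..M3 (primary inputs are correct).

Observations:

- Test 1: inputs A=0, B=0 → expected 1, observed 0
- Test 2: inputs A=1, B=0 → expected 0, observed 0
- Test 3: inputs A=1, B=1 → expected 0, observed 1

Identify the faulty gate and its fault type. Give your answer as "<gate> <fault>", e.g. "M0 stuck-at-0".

M2 stuck-at-1

Fault-free values for test 1 (A=0, B=0): M0=1, M1=0, M2=0, M3=1, giving Y=1. Observed 0.
Test 1: faults giving observed 0 are {M1 stuck-at-1, M1 inverted output, M2 stuck-at-1, M2 inverted output, M3 stuck-at-0, M3 inverted output}.
Test 2 (A=1, B=0): fault-free M0=1, M1=0, M2=1, M3=0 → 0; observed 0. Eliminates M1 stuck-at-1, M1 inverted output, M2 inverted output, M3 inverted output.
Test 3 (A=1, B=1): fault-free M0=0, M1=1, M2=0, M3=0 → 0; observed 1. Eliminates M3 stuck-at-0.
Only M2 stuck-at-1 is consistent with every test.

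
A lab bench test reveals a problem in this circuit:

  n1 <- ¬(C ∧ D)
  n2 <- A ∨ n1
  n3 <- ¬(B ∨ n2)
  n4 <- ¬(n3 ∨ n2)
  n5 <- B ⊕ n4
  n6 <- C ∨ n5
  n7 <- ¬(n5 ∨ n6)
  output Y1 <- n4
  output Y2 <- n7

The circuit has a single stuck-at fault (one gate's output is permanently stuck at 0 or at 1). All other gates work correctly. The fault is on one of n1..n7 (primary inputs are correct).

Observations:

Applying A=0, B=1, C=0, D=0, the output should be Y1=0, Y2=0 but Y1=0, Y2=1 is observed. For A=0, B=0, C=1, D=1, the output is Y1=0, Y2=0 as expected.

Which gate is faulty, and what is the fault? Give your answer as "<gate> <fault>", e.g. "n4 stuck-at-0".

n5 stuck-at-0

Fault-free values for test 1 (A=0, B=1, C=0, D=0): n1=1, n2=1, n3=0, n4=0, n5=1, n6=1, n7=0, giving Y1=0, Y2=0. Observed Y1=0, Y2=1.
Test 1: faults giving observed Y1=0, Y2=1 are {n5 stuck-at-0, n7 stuck-at-1}.
Test 2 (A=0, B=0, C=1, D=1): fault-free n1=0, n2=0, n3=1, n4=0, n5=0, n6=1, n7=0 → Y1=0, Y2=0; observed Y1=0, Y2=0. Eliminates n7 stuck-at-1.
Only n5 stuck-at-0 is consistent with every test.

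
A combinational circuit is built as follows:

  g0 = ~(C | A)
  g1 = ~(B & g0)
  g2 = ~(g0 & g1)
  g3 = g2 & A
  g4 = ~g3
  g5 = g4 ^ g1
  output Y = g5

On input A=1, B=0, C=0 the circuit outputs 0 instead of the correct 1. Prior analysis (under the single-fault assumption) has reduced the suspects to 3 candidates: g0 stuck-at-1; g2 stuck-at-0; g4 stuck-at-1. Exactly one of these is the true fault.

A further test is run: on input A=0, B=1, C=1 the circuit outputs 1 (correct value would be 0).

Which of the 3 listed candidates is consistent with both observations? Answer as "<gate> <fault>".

Evaluate each candidate on input A=0, B=1, C=1:
  g0 stuck-at-1: g0=1 [stuck-at-1], g1=0, g2=1, g3=0, g4=1, g5=1 → 1 — matches
  g2 stuck-at-0: g0=0, g1=1, g2=0 [stuck-at-0], g3=0, g4=1, g5=0 → 0 — eliminated
  g4 stuck-at-1: g0=0, g1=1, g2=1, g3=0, g4=1 [stuck-at-1], g5=0 → 0 — eliminated
Only g0 stuck-at-1 reproduces the observed 1.

g0 stuck-at-1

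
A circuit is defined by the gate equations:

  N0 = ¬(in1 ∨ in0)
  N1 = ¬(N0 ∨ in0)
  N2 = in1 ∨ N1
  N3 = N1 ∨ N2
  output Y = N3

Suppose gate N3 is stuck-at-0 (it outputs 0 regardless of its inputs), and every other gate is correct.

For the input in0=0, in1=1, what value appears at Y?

Propagate with N3 forced: N0=0, N1=1, N2=1, N3=0 [stuck-at-0].
So Y = 0. (Without the fault it would be 1.)

0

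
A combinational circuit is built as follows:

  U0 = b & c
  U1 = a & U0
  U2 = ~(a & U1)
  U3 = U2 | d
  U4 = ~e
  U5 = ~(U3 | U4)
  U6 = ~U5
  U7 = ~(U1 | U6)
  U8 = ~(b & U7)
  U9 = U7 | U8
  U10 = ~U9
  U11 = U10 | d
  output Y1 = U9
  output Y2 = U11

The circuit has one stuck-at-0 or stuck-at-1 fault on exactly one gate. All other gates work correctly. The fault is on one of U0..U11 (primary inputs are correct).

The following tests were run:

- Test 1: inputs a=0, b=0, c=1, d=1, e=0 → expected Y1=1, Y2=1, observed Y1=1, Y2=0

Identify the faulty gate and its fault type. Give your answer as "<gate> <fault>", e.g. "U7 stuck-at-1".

Fault-free values for test 1 (a=0, b=0, c=1, d=1, e=0): U0=0, U1=0, U2=1, U3=1, U4=1, U5=0, U6=1, U7=0, U8=1, U9=1, U10=0, U11=1, giving Y1=1, Y2=1. Observed Y1=1, Y2=0.
Test 1: faults giving observed Y1=1, Y2=0 are {U11 stuck-at-0}.
Only U11 stuck-at-0 is consistent with every test.

U11 stuck-at-0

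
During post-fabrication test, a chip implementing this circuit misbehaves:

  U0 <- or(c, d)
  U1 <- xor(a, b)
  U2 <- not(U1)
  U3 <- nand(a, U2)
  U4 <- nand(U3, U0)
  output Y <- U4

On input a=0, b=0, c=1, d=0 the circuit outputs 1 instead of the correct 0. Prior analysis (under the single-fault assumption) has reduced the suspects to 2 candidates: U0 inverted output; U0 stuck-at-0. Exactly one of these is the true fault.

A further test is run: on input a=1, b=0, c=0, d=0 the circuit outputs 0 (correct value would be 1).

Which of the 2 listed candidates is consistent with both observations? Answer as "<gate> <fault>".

U0 inverted output

Evaluate each candidate on input a=1, b=0, c=0, d=0:
  U0 inverted output: U0=1 [inverted output], U1=1, U2=0, U3=1, U4=0 → 0 — matches
  U0 stuck-at-0: U0=0 [stuck-at-0], U1=1, U2=0, U3=1, U4=1 → 1 — eliminated
Only U0 inverted output reproduces the observed 0.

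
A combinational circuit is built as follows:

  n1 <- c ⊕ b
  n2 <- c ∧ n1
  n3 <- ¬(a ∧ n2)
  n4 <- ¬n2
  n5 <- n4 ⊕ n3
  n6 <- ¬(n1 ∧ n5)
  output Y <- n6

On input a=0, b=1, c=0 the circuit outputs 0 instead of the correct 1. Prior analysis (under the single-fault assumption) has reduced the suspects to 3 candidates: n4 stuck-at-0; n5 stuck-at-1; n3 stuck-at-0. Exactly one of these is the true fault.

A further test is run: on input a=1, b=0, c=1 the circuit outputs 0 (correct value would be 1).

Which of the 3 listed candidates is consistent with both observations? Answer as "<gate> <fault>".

Evaluate each candidate on input a=1, b=0, c=1:
  n4 stuck-at-0: n1=1, n2=1, n3=0, n4=0 [stuck-at-0], n5=0, n6=1 → 1 — eliminated
  n5 stuck-at-1: n1=1, n2=1, n3=0, n4=0, n5=1 [stuck-at-1], n6=0 → 0 — matches
  n3 stuck-at-0: n1=1, n2=1, n3=0 [stuck-at-0], n4=0, n5=0, n6=1 → 1 — eliminated
Only n5 stuck-at-1 reproduces the observed 0.

n5 stuck-at-1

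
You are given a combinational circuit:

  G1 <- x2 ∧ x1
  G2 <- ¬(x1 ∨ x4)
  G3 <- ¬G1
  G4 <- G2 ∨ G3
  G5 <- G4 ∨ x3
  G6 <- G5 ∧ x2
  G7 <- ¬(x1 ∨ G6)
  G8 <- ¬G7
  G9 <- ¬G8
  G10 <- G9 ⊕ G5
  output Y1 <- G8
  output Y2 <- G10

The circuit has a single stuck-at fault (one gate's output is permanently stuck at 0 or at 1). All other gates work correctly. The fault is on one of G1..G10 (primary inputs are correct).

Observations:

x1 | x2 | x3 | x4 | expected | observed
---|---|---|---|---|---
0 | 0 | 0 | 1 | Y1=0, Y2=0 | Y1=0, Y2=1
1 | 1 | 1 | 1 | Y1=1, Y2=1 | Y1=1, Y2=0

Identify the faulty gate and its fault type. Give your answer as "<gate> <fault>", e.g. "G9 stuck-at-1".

G5 stuck-at-0

Fault-free values for test 1 (x1=0, x2=0, x3=0, x4=1): G1=0, G2=0, G3=1, G4=1, G5=1, G6=0, G7=1, G8=0, G9=1, G10=0, giving Y1=0, Y2=0. Observed Y1=0, Y2=1.
Test 1: faults giving observed Y1=0, Y2=1 are {G1 stuck-at-1, G3 stuck-at-0, G4 stuck-at-0, G5 stuck-at-0, G9 stuck-at-0, G10 stuck-at-1}.
Test 2 (x1=1, x2=1, x3=1, x4=1): fault-free G1=1, G2=0, G3=0, G4=0, G5=1, G6=1, G7=0, G8=1, G9=0, G10=1 → Y1=1, Y2=1; observed Y1=1, Y2=0. Eliminates G1 stuck-at-1, G3 stuck-at-0, G4 stuck-at-0, G9 stuck-at-0, G10 stuck-at-1.
Only G5 stuck-at-0 is consistent with every test.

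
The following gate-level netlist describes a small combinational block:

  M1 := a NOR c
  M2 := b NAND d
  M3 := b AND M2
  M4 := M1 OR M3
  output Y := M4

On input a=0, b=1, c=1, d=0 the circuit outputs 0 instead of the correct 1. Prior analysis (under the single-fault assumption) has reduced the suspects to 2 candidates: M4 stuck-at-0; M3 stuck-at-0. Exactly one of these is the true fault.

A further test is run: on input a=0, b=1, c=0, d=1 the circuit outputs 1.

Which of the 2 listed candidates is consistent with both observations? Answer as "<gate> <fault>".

M3 stuck-at-0

Evaluate each candidate on input a=0, b=1, c=0, d=1:
  M4 stuck-at-0: M1=1, M2=0, M3=0, M4=0 [stuck-at-0] → 0 — eliminated
  M3 stuck-at-0: M1=1, M2=0, M3=0 [stuck-at-0], M4=1 → 1 — matches
Only M3 stuck-at-0 reproduces the observed 1.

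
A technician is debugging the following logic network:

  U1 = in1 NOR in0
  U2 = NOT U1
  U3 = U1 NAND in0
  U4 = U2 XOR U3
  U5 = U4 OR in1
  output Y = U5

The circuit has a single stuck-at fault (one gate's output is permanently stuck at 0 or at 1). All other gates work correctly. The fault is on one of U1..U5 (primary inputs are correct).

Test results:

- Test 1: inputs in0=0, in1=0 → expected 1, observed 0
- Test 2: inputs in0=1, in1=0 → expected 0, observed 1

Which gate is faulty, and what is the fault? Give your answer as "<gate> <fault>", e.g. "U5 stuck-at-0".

U3 stuck-at-0

Fault-free values for test 1 (in0=0, in1=0): U1=1, U2=0, U3=1, U4=1, U5=1, giving Y=1. Observed 0.
Test 1: faults giving observed 0 are {U1 stuck-at-0, U2 stuck-at-1, U3 stuck-at-0, U4 stuck-at-0, U5 stuck-at-0}.
Test 2 (in0=1, in1=0): fault-free U1=0, U2=1, U3=1, U4=0, U5=0 → 0; observed 1. Eliminates U1 stuck-at-0, U2 stuck-at-1, U4 stuck-at-0, U5 stuck-at-0.
Only U3 stuck-at-0 is consistent with every test.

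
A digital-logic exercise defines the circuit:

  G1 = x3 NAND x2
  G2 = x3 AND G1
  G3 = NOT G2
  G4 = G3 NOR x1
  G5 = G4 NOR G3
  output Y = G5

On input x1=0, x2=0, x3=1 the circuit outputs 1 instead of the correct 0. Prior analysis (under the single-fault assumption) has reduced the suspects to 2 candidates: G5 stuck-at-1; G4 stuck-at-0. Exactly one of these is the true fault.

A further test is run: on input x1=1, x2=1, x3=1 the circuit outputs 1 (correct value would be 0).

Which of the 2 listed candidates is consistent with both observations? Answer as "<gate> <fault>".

Evaluate each candidate on input x1=1, x2=1, x3=1:
  G5 stuck-at-1: G1=0, G2=0, G3=1, G4=0, G5=1 [stuck-at-1] → 1 — matches
  G4 stuck-at-0: G1=0, G2=0, G3=1, G4=0 [stuck-at-0], G5=0 → 0 — eliminated
Only G5 stuck-at-1 reproduces the observed 1.

G5 stuck-at-1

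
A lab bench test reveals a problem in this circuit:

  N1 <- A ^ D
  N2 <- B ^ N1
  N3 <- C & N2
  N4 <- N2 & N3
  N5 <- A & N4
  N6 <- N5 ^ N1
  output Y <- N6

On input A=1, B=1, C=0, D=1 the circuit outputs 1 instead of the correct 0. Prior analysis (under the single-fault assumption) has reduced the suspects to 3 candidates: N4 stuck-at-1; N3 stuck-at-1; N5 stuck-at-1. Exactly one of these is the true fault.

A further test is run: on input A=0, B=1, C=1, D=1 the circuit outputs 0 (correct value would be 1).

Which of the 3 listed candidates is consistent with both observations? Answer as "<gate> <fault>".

N5 stuck-at-1

Evaluate each candidate on input A=0, B=1, C=1, D=1:
  N4 stuck-at-1: N1=1, N2=0, N3=0, N4=1 [stuck-at-1], N5=0, N6=1 → 1 — eliminated
  N3 stuck-at-1: N1=1, N2=0, N3=1 [stuck-at-1], N4=0, N5=0, N6=1 → 1 — eliminated
  N5 stuck-at-1: N1=1, N2=0, N3=0, N4=0, N5=1 [stuck-at-1], N6=0 → 0 — matches
Only N5 stuck-at-1 reproduces the observed 0.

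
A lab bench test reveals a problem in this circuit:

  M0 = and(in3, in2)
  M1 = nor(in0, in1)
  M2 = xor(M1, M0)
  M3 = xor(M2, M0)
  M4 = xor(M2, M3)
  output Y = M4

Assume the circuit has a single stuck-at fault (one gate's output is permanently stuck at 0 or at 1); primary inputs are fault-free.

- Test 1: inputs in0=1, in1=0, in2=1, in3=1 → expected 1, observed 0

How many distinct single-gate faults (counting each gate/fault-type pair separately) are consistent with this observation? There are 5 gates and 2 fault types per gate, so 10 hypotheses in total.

Fault-free: M0=1, M1=0, M2=1, M3=0, M4=1 → 1. Observed 0.
  M0 stuck-at-0: output 0 ✓
  M0 stuck-at-1: output 1 ✗
  M1 stuck-at-0: output 1 ✗
  M1 stuck-at-1: output 1 ✗
  M2 stuck-at-0: output 1 ✗
  M2 stuck-at-1: output 1 ✗
  M3 stuck-at-0: output 1 ✗
  M3 stuck-at-1: output 0 ✓
  M4 stuck-at-0: output 0 ✓
  M4 stuck-at-1: output 1 ✗
Consistent faults: {M0 stuck-at-0, M3 stuck-at-1, M4 stuck-at-0} — 3 in all.

3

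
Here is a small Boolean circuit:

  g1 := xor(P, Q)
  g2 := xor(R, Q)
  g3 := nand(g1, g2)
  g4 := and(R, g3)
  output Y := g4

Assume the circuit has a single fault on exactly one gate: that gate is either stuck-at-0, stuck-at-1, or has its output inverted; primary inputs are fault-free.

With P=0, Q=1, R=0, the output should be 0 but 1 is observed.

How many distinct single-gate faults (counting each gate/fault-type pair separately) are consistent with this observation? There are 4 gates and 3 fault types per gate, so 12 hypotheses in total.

2

Fault-free: g1=1, g2=1, g3=0, g4=0 → 0. Observed 1.
  g1 stuck-at-0: output 0 ✗
  g1 stuck-at-1: output 0 ✗
  g1 inverted output: output 0 ✗
  g2 stuck-at-0: output 0 ✗
  g2 stuck-at-1: output 0 ✗
  g2 inverted output: output 0 ✗
  g3 stuck-at-0: output 0 ✗
  g3 stuck-at-1: output 0 ✗
  g3 inverted output: output 0 ✗
  g4 stuck-at-0: output 0 ✗
  g4 stuck-at-1: output 1 ✓
  g4 inverted output: output 1 ✓
Consistent faults: {g4 stuck-at-1, g4 inverted output} — 2 in all.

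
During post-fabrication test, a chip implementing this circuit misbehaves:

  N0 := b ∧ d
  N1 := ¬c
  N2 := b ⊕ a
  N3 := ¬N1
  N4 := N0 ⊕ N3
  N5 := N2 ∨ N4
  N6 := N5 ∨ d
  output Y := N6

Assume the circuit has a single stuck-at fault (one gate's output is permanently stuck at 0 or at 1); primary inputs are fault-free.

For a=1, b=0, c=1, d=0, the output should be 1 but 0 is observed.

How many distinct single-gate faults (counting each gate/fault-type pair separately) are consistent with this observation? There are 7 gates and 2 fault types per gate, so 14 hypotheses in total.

2

Fault-free: N0=0, N1=0, N2=1, N3=1, N4=1, N5=1, N6=1 → 1. Observed 0.
  N0 stuck-at-0: output 1 ✗
  N0 stuck-at-1: output 1 ✗
  N1 stuck-at-0: output 1 ✗
  N1 stuck-at-1: output 1 ✗
  N2 stuck-at-0: output 1 ✗
  N2 stuck-at-1: output 1 ✗
  N3 stuck-at-0: output 1 ✗
  N3 stuck-at-1: output 1 ✗
  N4 stuck-at-0: output 1 ✗
  N4 stuck-at-1: output 1 ✗
  N5 stuck-at-0: output 0 ✓
  N5 stuck-at-1: output 1 ✗
  N6 stuck-at-0: output 0 ✓
  N6 stuck-at-1: output 1 ✗
Consistent faults: {N5 stuck-at-0, N6 stuck-at-0} — 2 in all.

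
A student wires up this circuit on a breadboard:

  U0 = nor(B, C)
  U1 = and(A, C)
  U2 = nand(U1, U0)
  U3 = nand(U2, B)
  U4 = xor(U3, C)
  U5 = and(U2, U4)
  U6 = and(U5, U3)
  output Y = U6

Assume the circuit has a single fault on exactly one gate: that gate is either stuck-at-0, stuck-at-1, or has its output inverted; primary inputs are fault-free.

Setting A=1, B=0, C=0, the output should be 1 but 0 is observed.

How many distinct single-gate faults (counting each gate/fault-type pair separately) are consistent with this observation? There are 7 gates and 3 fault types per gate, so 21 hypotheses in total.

12

Fault-free: U0=1, U1=0, U2=1, U3=1, U4=1, U5=1, U6=1 → 1. Observed 0.
  U0: none of the 3 fault types match ✗
  U1: stuck-at-1, inverted output ✓; others ✗
  U2: stuck-at-0, inverted output ✓; others ✗
  U3: stuck-at-0, inverted output ✓; others ✗
  U4: stuck-at-0, inverted output ✓; others ✗
  U5: stuck-at-0, inverted output ✓; others ✗
  U6: stuck-at-0, inverted output ✓; others ✗
Consistent faults: {U1 stuck-at-1, U1 inverted output, U2 stuck-at-0, U2 inverted output, U3 stuck-at-0, U3 inverted output, U4 stuck-at-0, U4 inverted output, U5 stuck-at-0, U5 inverted output, U6 stuck-at-0, U6 inverted output} — 12 in all.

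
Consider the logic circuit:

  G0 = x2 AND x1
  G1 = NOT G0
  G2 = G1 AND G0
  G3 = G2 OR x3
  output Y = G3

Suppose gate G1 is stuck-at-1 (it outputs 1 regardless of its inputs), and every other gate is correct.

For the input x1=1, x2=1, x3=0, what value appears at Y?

1

Propagate with G1 forced: G0=1, G1=1 [stuck-at-1], G2=1, G3=1.
So Y = 1. (Without the fault it would be 0.)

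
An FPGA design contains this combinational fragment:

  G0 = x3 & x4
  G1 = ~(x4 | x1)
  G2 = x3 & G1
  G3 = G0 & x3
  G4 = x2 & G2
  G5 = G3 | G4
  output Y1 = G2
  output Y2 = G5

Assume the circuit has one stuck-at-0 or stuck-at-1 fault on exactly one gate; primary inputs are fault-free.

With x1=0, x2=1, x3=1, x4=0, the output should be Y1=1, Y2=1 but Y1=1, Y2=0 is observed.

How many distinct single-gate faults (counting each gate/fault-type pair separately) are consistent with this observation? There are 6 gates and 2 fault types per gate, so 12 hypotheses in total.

Fault-free: G0=0, G1=1, G2=1, G3=0, G4=1, G5=1 → Y1=1, Y2=1. Observed Y1=1, Y2=0.
  G0 stuck-at-0: output Y1=1, Y2=1 ✗
  G0 stuck-at-1: output Y1=1, Y2=1 ✗
  G1 stuck-at-0: output Y1=0, Y2=0 ✗
  G1 stuck-at-1: output Y1=1, Y2=1 ✗
  G2 stuck-at-0: output Y1=0, Y2=0 ✗
  G2 stuck-at-1: output Y1=1, Y2=1 ✗
  G3 stuck-at-0: output Y1=1, Y2=1 ✗
  G3 stuck-at-1: output Y1=1, Y2=1 ✗
  G4 stuck-at-0: output Y1=1, Y2=0 ✓
  G4 stuck-at-1: output Y1=1, Y2=1 ✗
  G5 stuck-at-0: output Y1=1, Y2=0 ✓
  G5 stuck-at-1: output Y1=1, Y2=1 ✗
Consistent faults: {G4 stuck-at-0, G5 stuck-at-0} — 2 in all.

2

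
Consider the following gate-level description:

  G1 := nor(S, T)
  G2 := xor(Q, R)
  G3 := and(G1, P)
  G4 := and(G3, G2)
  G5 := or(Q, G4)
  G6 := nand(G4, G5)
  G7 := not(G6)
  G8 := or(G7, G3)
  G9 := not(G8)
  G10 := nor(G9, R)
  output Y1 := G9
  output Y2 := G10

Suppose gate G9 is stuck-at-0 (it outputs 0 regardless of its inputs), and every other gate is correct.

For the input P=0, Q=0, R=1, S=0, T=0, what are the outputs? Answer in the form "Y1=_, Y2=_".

Y1=0, Y2=0

Propagate with G9 forced: G1=1, G2=1, G3=0, G4=0, G5=0, G6=1, G7=0, G8=0, G9=0 [stuck-at-0], G10=0.
So the outputs are Y1=0, Y2=0. (Without the fault they would be Y1=1, Y2=0.)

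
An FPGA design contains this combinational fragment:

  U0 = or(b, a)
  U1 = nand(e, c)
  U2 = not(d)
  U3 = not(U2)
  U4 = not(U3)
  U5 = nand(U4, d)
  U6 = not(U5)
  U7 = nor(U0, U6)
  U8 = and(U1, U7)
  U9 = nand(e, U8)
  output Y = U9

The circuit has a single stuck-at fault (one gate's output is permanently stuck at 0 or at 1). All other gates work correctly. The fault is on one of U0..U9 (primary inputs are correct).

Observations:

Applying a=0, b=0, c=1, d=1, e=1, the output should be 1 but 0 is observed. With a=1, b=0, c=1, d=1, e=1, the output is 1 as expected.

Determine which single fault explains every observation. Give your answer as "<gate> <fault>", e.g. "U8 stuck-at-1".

U1 stuck-at-1

Fault-free values for test 1 (a=0, b=0, c=1, d=1, e=1): U0=0, U1=0, U2=0, U3=1, U4=0, U5=1, U6=0, U7=1, U8=0, U9=1, giving Y=1. Observed 0.
Test 1: faults giving observed 0 are {U1 stuck-at-1, U8 stuck-at-1, U9 stuck-at-0}.
Test 2 (a=1, b=0, c=1, d=1, e=1): fault-free U0=1, U1=0, U2=0, U3=1, U4=0, U5=1, U6=0, U7=0, U8=0, U9=1 → 1; observed 1. Eliminates U8 stuck-at-1, U9 stuck-at-0.
Only U1 stuck-at-1 is consistent with every test.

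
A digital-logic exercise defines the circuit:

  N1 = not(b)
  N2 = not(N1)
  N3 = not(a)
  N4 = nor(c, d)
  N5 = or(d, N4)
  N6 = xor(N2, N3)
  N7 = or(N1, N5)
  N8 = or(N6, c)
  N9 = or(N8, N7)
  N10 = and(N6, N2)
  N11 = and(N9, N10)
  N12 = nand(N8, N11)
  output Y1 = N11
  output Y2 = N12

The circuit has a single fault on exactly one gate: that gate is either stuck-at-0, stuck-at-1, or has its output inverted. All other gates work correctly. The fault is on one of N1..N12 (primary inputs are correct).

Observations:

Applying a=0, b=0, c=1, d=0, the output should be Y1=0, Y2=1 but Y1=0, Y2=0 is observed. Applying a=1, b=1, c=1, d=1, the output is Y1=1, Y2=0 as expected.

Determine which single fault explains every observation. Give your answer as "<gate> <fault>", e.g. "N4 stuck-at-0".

Fault-free values for test 1 (a=0, b=0, c=1, d=0): N1=1, N2=0, N3=1, N4=0, N5=0, N6=1, N7=1, N8=1, N9=1, N10=0, N11=0, N12=1, giving Y1=0, Y2=1. Observed Y1=0, Y2=0.
Test 1: faults giving observed Y1=0, Y2=0 are {N12 stuck-at-0, N12 inverted output}.
Test 2 (a=1, b=1, c=1, d=1): fault-free N1=0, N2=1, N3=0, N4=0, N5=1, N6=1, N7=1, N8=1, N9=1, N10=1, N11=1, N12=0 → Y1=1, Y2=0; observed Y1=1, Y2=0. Eliminates N12 inverted output.
Only N12 stuck-at-0 is consistent with every test.

N12 stuck-at-0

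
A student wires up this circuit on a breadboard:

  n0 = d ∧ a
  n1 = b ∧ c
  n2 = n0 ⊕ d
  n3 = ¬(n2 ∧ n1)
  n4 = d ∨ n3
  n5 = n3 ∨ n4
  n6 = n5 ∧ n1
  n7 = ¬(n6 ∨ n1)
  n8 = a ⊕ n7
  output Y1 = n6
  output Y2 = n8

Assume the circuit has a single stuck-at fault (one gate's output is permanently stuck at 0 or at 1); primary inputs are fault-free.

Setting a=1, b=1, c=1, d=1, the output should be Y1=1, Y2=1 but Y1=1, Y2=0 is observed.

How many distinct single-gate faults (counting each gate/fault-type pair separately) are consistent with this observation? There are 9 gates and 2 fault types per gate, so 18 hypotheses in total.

Fault-free: n0=1, n1=1, n2=0, n3=1, n4=1, n5=1, n6=1, n7=0, n8=1 → Y1=1, Y2=1. Observed Y1=1, Y2=0.
  n0: none of the 2 fault types match ✗
  n1: none of the 2 fault types match ✗
  n2: none of the 2 fault types match ✗
  n3: none of the 2 fault types match ✗
  n4: none of the 2 fault types match ✗
  n5: none of the 2 fault types match ✗
  n6: none of the 2 fault types match ✗
  n7: stuck-at-1 ✓; others ✗
  n8: stuck-at-0 ✓; others ✗
Consistent faults: {n7 stuck-at-1, n8 stuck-at-0} — 2 in all.

2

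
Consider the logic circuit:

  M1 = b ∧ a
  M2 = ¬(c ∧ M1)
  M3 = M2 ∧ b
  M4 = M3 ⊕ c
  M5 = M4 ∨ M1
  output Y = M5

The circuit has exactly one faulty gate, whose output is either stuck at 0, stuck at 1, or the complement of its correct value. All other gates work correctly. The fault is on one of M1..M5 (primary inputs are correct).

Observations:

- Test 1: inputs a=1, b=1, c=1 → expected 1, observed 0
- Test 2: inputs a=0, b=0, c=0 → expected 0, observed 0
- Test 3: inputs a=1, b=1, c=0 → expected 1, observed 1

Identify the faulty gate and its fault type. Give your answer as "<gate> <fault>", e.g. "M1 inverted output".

M1 stuck-at-0

Fault-free values for test 1 (a=1, b=1, c=1): M1=1, M2=0, M3=0, M4=1, M5=1, giving Y=1. Observed 0.
Test 1: faults giving observed 0 are {M1 stuck-at-0, M1 inverted output, M5 stuck-at-0, M5 inverted output}.
Test 2 (a=0, b=0, c=0): fault-free M1=0, M2=1, M3=0, M4=0, M5=0 → 0; observed 0. Eliminates M1 inverted output, M5 inverted output.
Test 3 (a=1, b=1, c=0): fault-free M1=1, M2=1, M3=1, M4=1, M5=1 → 1; observed 1. Eliminates M5 stuck-at-0.
Only M1 stuck-at-0 is consistent with every test.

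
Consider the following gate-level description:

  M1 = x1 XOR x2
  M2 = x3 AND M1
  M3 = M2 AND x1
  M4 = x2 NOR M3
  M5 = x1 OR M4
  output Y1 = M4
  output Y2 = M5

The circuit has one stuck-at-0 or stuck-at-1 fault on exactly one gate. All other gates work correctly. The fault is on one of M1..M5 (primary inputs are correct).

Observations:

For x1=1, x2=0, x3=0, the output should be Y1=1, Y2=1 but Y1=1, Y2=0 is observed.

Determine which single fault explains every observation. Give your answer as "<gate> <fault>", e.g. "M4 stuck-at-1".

Fault-free values for test 1 (x1=1, x2=0, x3=0): M1=1, M2=0, M3=0, M4=1, M5=1, giving Y1=1, Y2=1. Observed Y1=1, Y2=0.
Test 1: faults giving observed Y1=1, Y2=0 are {M5 stuck-at-0}.
Only M5 stuck-at-0 is consistent with every test.

M5 stuck-at-0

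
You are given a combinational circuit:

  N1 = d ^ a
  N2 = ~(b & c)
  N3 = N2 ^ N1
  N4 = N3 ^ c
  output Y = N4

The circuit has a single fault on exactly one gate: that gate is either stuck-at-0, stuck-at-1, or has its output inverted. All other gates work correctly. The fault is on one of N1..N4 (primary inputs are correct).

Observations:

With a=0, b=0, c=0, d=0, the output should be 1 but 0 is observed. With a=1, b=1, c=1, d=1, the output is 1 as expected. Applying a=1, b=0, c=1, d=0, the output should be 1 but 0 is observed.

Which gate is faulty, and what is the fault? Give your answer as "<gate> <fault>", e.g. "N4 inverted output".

N2 stuck-at-0

Fault-free values for test 1 (a=0, b=0, c=0, d=0): N1=0, N2=1, N3=1, N4=1, giving Y=1. Observed 0.
Test 1: faults giving observed 0 are {N1 stuck-at-1, N1 inverted output, N2 stuck-at-0, N2 inverted output, N3 stuck-at-0, N3 inverted output, N4 stuck-at-0, N4 inverted output}.
Test 2 (a=1, b=1, c=1, d=1): fault-free N1=0, N2=0, N3=0, N4=1 → 1; observed 1. Eliminates N1 stuck-at-1, N1 inverted output, N2 inverted output, N3 inverted output, N4 stuck-at-0, N4 inverted output.
Test 3 (a=1, b=0, c=1, d=0): fault-free N1=1, N2=1, N3=0, N4=1 → 1; observed 0. Eliminates N3 stuck-at-0.
Only N2 stuck-at-0 is consistent with every test.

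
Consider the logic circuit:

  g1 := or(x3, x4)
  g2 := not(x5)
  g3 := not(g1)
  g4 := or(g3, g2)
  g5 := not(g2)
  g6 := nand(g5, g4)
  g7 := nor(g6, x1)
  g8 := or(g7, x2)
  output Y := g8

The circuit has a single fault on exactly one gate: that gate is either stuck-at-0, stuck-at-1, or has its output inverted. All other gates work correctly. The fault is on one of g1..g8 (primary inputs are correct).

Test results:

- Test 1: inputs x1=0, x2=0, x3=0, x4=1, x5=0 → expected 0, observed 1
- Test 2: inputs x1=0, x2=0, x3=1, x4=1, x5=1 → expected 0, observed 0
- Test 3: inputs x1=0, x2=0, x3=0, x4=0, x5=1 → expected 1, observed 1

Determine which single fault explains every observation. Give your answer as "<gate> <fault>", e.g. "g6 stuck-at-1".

g5 stuck-at-1

Fault-free values for test 1 (x1=0, x2=0, x3=0, x4=1, x5=0): g1=1, g2=1, g3=0, g4=1, g5=0, g6=1, g7=0, g8=0, giving Y=0. Observed 1.
Test 1: faults giving observed 1 are {g5 stuck-at-1, g5 inverted output, g6 stuck-at-0, g6 inverted output, g7 stuck-at-1, g7 inverted output, g8 stuck-at-1, g8 inverted output}.
Test 2 (x1=0, x2=0, x3=1, x4=1, x5=1): fault-free g1=1, g2=0, g3=0, g4=0, g5=1, g6=1, g7=0, g8=0 → 0; observed 0. Eliminates g6 stuck-at-0, g6 inverted output, g7 stuck-at-1, g7 inverted output, g8 stuck-at-1, g8 inverted output.
Test 3 (x1=0, x2=0, x3=0, x4=0, x5=1): fault-free g1=0, g2=0, g3=1, g4=1, g5=1, g6=0, g7=1, g8=1 → 1; observed 1. Eliminates g5 inverted output.
Only g5 stuck-at-1 is consistent with every test.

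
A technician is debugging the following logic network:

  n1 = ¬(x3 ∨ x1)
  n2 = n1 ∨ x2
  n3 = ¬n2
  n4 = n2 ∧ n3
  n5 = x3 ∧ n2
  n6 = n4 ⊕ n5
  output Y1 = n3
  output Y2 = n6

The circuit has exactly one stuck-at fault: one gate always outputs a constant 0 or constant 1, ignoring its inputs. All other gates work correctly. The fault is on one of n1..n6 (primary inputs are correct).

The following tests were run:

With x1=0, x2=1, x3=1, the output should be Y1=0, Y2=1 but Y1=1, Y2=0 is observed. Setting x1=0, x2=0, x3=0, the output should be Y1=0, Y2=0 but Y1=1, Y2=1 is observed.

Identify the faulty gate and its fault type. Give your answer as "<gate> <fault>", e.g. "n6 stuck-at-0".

Fault-free values for test 1 (x1=0, x2=1, x3=1): n1=0, n2=1, n3=0, n4=0, n5=1, n6=1, giving Y1=0, Y2=1. Observed Y1=1, Y2=0.
Test 1: faults giving observed Y1=1, Y2=0 are {n2 stuck-at-0, n3 stuck-at-1}.
Test 2 (x1=0, x2=0, x3=0): fault-free n1=1, n2=1, n3=0, n4=0, n5=0, n6=0 → Y1=0, Y2=0; observed Y1=1, Y2=1. Eliminates n2 stuck-at-0.
Only n3 stuck-at-1 is consistent with every test.

n3 stuck-at-1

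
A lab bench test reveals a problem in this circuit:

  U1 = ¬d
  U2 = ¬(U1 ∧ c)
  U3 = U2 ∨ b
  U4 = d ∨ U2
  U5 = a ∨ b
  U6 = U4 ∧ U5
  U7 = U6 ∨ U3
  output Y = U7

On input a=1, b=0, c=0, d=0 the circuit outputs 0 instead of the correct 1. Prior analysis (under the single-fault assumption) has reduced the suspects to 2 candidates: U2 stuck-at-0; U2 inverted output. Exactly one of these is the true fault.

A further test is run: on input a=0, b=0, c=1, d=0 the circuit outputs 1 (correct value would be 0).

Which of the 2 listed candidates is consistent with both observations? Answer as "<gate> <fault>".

U2 inverted output

Evaluate each candidate on input a=0, b=0, c=1, d=0:
  U2 stuck-at-0: U1=1, U2=0 [stuck-at-0], U3=0, U4=0, U5=0, U6=0, U7=0 → 0 — eliminated
  U2 inverted output: U1=1, U2=1 [inverted output], U3=1, U4=1, U5=0, U6=0, U7=1 → 1 — matches
Only U2 inverted output reproduces the observed 1.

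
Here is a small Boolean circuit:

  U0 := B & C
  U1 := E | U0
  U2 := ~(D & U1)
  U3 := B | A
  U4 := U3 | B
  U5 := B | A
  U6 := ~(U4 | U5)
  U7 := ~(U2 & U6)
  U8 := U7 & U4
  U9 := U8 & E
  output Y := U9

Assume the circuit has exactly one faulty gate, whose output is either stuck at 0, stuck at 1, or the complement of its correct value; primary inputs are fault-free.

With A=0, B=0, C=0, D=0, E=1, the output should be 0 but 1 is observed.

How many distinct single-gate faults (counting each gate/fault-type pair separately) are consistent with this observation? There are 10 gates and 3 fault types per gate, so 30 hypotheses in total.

8

Fault-free: U0=0, U1=1, U2=1, U3=0, U4=0, U5=0, U6=1, U7=0, U8=0, U9=0 → 0. Observed 1.
  U0: none of the 3 fault types match ✗
  U1: none of the 3 fault types match ✗
  U2: none of the 3 fault types match ✗
  U3: stuck-at-1, inverted output ✓; others ✗
  U4: stuck-at-1, inverted output ✓; others ✗
  U5: none of the 3 fault types match ✗
  U6: none of the 3 fault types match ✗
  U7: none of the 3 fault types match ✗
  U8: stuck-at-1, inverted output ✓; others ✗
  U9: stuck-at-1, inverted output ✓; others ✗
Consistent faults: {U3 stuck-at-1, U3 inverted output, U4 stuck-at-1, U4 inverted output, U8 stuck-at-1, U8 inverted output, U9 stuck-at-1, U9 inverted output} — 8 in all.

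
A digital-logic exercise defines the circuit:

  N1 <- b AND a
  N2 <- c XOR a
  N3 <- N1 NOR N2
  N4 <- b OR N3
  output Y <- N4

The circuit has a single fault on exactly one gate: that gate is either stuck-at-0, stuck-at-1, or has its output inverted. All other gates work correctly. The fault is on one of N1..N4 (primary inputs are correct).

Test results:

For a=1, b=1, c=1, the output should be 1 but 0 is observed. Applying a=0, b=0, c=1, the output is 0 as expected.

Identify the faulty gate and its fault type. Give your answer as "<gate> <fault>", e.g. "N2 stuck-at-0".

Fault-free values for test 1 (a=1, b=1, c=1): N1=1, N2=0, N3=0, N4=1, giving Y=1. Observed 0.
Test 1: faults giving observed 0 are {N4 stuck-at-0, N4 inverted output}.
Test 2 (a=0, b=0, c=1): fault-free N1=0, N2=1, N3=0, N4=0 → 0; observed 0. Eliminates N4 inverted output.
Only N4 stuck-at-0 is consistent with every test.

N4 stuck-at-0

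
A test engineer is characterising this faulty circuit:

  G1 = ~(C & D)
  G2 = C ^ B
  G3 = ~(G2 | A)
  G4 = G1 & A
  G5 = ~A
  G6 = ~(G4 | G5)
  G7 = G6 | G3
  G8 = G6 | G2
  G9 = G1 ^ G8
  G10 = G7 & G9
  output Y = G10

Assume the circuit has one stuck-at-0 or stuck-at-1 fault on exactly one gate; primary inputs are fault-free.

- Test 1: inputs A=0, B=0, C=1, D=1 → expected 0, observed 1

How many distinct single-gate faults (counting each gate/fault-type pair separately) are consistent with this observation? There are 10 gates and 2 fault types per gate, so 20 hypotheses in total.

Fault-free: G1=0, G2=1, G3=0, G4=0, G5=1, G6=0, G7=0, G8=1, G9=1, G10=0 → 0. Observed 1.
  G1: none of the 2 fault types match ✗
  G2: none of the 2 fault types match ✗
  G3: stuck-at-1 ✓; others ✗
  G4: none of the 2 fault types match ✗
  G5: stuck-at-0 ✓; others ✗
  G6: stuck-at-1 ✓; others ✗
  G7: stuck-at-1 ✓; others ✗
  G8: none of the 2 fault types match ✗
  G9: none of the 2 fault types match ✗
  G10: stuck-at-1 ✓; others ✗
Consistent faults: {G3 stuck-at-1, G5 stuck-at-0, G6 stuck-at-1, G7 stuck-at-1, G10 stuck-at-1} — 5 in all.

5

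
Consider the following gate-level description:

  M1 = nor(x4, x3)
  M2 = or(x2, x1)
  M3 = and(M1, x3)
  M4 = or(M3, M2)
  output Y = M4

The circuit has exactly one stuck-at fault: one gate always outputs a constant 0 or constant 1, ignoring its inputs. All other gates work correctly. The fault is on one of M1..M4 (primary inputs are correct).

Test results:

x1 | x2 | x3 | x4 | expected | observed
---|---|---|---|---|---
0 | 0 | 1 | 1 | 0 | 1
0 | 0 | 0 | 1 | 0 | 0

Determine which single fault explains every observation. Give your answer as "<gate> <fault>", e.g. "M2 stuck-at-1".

M1 stuck-at-1

Fault-free values for test 1 (x1=0, x2=0, x3=1, x4=1): M1=0, M2=0, M3=0, M4=0, giving Y=0. Observed 1.
Test 1: faults giving observed 1 are {M1 stuck-at-1, M2 stuck-at-1, M3 stuck-at-1, M4 stuck-at-1}.
Test 2 (x1=0, x2=0, x3=0, x4=1): fault-free M1=0, M2=0, M3=0, M4=0 → 0; observed 0. Eliminates M2 stuck-at-1, M3 stuck-at-1, M4 stuck-at-1.
Only M1 stuck-at-1 is consistent with every test.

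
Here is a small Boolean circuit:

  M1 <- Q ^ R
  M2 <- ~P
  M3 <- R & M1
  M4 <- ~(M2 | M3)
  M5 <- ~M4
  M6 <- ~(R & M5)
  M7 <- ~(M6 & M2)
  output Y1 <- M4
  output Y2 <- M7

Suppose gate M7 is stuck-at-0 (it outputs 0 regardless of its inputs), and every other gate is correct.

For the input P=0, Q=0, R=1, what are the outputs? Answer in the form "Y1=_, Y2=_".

Propagate with M7 forced: M1=1, M2=1, M3=1, M4=0, M5=1, M6=0, M7=0 [stuck-at-0].
So the outputs are Y1=0, Y2=0. (Without the fault they would be Y1=0, Y2=1.)

Y1=0, Y2=0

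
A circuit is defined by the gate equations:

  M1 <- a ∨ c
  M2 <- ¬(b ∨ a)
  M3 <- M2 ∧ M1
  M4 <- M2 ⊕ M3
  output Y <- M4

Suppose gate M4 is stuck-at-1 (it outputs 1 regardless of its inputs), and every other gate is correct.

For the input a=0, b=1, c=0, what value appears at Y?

Propagate with M4 forced: M1=0, M2=0, M3=0, M4=1 [stuck-at-1].
So Y = 1. (Without the fault it would be 0.)

1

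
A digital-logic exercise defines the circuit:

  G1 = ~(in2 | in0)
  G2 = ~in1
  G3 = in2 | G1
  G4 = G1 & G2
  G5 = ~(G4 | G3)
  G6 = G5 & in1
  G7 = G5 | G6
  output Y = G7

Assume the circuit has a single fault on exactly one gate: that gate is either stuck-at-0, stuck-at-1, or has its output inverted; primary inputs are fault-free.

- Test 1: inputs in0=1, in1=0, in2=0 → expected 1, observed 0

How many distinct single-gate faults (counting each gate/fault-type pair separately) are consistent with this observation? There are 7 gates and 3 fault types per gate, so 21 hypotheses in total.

Fault-free: G1=0, G2=1, G3=0, G4=0, G5=1, G6=0, G7=1 → 1. Observed 0.
  G1: stuck-at-1, inverted output ✓; others ✗
  G2: none of the 3 fault types match ✗
  G3: stuck-at-1, inverted output ✓; others ✗
  G4: stuck-at-1, inverted output ✓; others ✗
  G5: stuck-at-0, inverted output ✓; others ✗
  G6: none of the 3 fault types match ✗
  G7: stuck-at-0, inverted output ✓; others ✗
Consistent faults: {G1 stuck-at-1, G1 inverted output, G3 stuck-at-1, G3 inverted output, G4 stuck-at-1, G4 inverted output, G5 stuck-at-0, G5 inverted output, G7 stuck-at-0, G7 inverted output} — 10 in all.

10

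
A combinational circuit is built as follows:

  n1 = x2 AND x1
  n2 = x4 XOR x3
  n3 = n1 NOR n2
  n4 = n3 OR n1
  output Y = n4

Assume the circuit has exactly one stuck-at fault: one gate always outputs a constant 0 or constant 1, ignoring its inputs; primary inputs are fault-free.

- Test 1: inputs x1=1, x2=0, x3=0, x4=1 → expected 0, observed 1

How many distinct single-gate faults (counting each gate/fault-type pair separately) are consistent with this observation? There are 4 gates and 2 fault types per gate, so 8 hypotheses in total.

4

Fault-free: n1=0, n2=1, n3=0, n4=0 → 0. Observed 1.
  n1 stuck-at-0: output 0 ✗
  n1 stuck-at-1: output 1 ✓
  n2 stuck-at-0: output 1 ✓
  n2 stuck-at-1: output 0 ✗
  n3 stuck-at-0: output 0 ✗
  n3 stuck-at-1: output 1 ✓
  n4 stuck-at-0: output 0 ✗
  n4 stuck-at-1: output 1 ✓
Consistent faults: {n1 stuck-at-1, n2 stuck-at-0, n3 stuck-at-1, n4 stuck-at-1} — 4 in all.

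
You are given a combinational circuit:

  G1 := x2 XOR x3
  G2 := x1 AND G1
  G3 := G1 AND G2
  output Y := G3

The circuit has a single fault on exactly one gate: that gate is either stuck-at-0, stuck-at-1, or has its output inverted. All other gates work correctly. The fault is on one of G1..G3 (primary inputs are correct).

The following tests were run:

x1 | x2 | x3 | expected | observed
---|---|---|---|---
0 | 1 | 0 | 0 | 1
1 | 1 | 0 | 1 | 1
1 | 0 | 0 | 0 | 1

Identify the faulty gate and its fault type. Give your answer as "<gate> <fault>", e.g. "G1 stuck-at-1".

G3 stuck-at-1

Fault-free values for test 1 (x1=0, x2=1, x3=0): G1=1, G2=0, G3=0, giving Y=0. Observed 1.
Test 1: faults giving observed 1 are {G2 stuck-at-1, G2 inverted output, G3 stuck-at-1, G3 inverted output}.
Test 2 (x1=1, x2=1, x3=0): fault-free G1=1, G2=1, G3=1 → 1; observed 1. Eliminates G2 inverted output, G3 inverted output.
Test 3 (x1=1, x2=0, x3=0): fault-free G1=0, G2=0, G3=0 → 0; observed 1. Eliminates G2 stuck-at-1.
Only G3 stuck-at-1 is consistent with every test.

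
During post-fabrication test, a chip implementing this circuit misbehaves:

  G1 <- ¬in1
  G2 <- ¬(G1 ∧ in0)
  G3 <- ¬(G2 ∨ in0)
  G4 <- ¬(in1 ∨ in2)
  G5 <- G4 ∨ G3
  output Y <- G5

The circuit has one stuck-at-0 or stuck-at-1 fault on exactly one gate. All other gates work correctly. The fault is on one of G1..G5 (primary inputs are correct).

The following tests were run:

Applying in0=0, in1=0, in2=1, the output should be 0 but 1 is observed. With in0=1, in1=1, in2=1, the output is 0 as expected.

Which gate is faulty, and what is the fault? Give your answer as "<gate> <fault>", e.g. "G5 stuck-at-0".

G2 stuck-at-0

Fault-free values for test 1 (in0=0, in1=0, in2=1): G1=1, G2=1, G3=0, G4=0, G5=0, giving Y=0. Observed 1.
Test 1: faults giving observed 1 are {G2 stuck-at-0, G3 stuck-at-1, G4 stuck-at-1, G5 stuck-at-1}.
Test 2 (in0=1, in1=1, in2=1): fault-free G1=0, G2=1, G3=0, G4=0, G5=0 → 0; observed 0. Eliminates G3 stuck-at-1, G4 stuck-at-1, G5 stuck-at-1.
Only G2 stuck-at-0 is consistent with every test.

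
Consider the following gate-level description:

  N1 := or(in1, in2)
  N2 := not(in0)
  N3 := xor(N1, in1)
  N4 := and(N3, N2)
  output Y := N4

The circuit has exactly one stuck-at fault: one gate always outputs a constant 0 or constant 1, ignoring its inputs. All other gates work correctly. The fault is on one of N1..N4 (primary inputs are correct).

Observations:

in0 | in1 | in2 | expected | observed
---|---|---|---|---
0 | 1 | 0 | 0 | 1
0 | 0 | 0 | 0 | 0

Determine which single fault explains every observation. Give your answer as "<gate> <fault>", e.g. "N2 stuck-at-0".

Fault-free values for test 1 (in0=0, in1=1, in2=0): N1=1, N2=1, N3=0, N4=0, giving Y=0. Observed 1.
Test 1: faults giving observed 1 are {N1 stuck-at-0, N3 stuck-at-1, N4 stuck-at-1}.
Test 2 (in0=0, in1=0, in2=0): fault-free N1=0, N2=1, N3=0, N4=0 → 0; observed 0. Eliminates N3 stuck-at-1, N4 stuck-at-1.
Only N1 stuck-at-0 is consistent with every test.

N1 stuck-at-0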